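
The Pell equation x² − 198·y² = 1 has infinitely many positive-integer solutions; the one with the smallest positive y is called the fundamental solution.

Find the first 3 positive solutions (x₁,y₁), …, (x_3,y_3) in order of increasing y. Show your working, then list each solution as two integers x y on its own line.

197 14
77617 5516
30580901 2173290

√198 = [14; 14,28, …], period ℓ=2 (even) → k=1
a_0=14:  p_0=14·1+0=14,  q_0=14·0+1=1
a_1=14:  p_1=14·14+1=197,  q_1=14·1+0=14
(x₁, y₁) = (197, 14);  197² − 198·14² = 1 ✓
n=2: (197,14)∘(197,14) = (197·197+198·14·14, 197·14+14·197) = (77617,5516)
n=3: (77617,5516)∘(197,14) = (197·77617+198·14·5516, 197·5516+14·77617) = (30580901,2173290)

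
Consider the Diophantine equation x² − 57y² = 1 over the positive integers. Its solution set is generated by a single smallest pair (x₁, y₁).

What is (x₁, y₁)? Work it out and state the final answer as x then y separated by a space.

[7; 1,1,4,1,1,14] for √57; ℓ=6 ⇒ convergent index 5
a_0=7:  p_0=7·1+0=7,  q_0=7·0+1=1
a_1=1:  p_1=1·7+1=8,  q_1=1·1+0=1
a_2=1:  p_2=1·8+7=15,  q_2=1·1+1=2
a_3=4:  p_3=4·15+8=68,  q_3=4·2+1=9
a_4=1:  p_4=1·68+15=83,  q_4=1·9+2=11
a_5=1:  p_5=1·83+68=151,  q_5=1·11+9=20
→ (151, 20).  Check: 151²=22801, 57·20²=22800, difference 1.

151 20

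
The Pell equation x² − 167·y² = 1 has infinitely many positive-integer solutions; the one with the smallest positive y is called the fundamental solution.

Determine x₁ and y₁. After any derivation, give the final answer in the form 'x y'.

168 13

√167 → a₀=12, period (1,11,1,24); ℓ=4 even so k=3
i=0: a=12 ⇒ p=12, q=1
…
i=2: a=11 ⇒ p=155, q=12
i=3: a=1 ⇒ p=168, q=13
→ (168, 13).  Check: 168²=28224, 167·13²=28223, difference 1.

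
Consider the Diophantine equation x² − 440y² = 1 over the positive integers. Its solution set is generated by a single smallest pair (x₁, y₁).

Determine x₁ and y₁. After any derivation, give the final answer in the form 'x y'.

√440 = [20; 1,40, …], period ℓ=2 (even) → k=1
a_0=20:  p_0=20·1+0=20,  q_0=20·0+1=1
a_1=1:  p_1=1·20+1=21,  q_1=1·1+0=1
→ (21, 1).  Check: 21²=441, 440·1²=440, difference 1.

21 1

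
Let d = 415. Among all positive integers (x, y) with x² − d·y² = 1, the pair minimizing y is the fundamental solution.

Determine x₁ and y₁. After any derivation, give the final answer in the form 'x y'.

d=415: √d = [20; 2,1,2,4,6,…,1,2,40] (ℓ=16, even), read p_15/q_15
k=0  a_k=20  p_k/q_k = 20/1
k=1  a_k=2  p_k/q_k = 41/2
k=2  a_k=1  p_k/q_k = 61/3
k=3  a_k=2  p_k/q_k = 163/8
k=4  a_k=4  p_k/q_k = 713/35
…
k=6  a_k=1  p_k/q_k = 5154/253
…
k=8  a_k=3  p_k/q_k = 33939/1666
…
k=10  a_k=1  p_k/q_k = 77473/3803
…
k=14  a_k=1  p_k/q_k = 6841255/335824
k=15  a_k=2  p_k/q_k = 18412804/903849
fundamental: x₁=18412804, y₁=903849  (since 339031351142416 − 415·816943014801 = 1)

18412804 903849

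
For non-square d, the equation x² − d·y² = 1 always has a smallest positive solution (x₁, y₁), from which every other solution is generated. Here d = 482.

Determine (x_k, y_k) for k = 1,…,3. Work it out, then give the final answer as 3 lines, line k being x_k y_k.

√482 = [21; 1,20,1,42, …], period ℓ=4 (even) → k=3
a_0=21:  p_0=21·1+0=21,  q_0=21·0+1=1
a_1=1:  p_1=1·21+1=22,  q_1=1·1+0=1
a_2=20:  p_2=20·22+21=461,  q_2=20·1+1=21
a_3=1:  p_3=1·461+22=483,  q_3=1·21+1=22
→ (483, 22).  Check: 483²=233289, 482·22²=233288, difference 1.
n=2: (483,22)∘(483,22) = (483·483+482·22·22, 483·22+22·483) = (466577,21252)
n=3: (466577,21252)∘(483,22) = (483·466577+482·22·21252, 483·21252+22·466577) = (450712899,20529410)

483 22
466577 21252
450712899 20529410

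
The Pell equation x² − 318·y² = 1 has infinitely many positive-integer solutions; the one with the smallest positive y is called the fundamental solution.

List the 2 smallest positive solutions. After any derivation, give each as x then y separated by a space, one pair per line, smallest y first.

107 6
22897 1284

[17; 1,4,1,34] for √318; ℓ=4 ⇒ convergent index 3
k=0  a_k=17  p_k/q_k = 17/1
…
k=2  a_k=4  p_k/q_k = 89/5
k=3  a_k=1  p_k/q_k = 107/6
(x₁, y₁) = (107, 6);  107² − 318·6² = 1 ✓
(107+6√318)^2 = 22897 + 1284√318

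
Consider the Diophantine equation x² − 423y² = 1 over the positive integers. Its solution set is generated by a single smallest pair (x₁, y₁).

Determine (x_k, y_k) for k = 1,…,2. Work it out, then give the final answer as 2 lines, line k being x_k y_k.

d=423: √d = [20; 1,1,3,4,3,1,1,40] (ℓ=8, even), read p_7/q_7
k=0  a_k=20  p_k/q_k = 20/1
…
k=6  a_k=1  p_k/q_k = 2612/127
k=7  a_k=1  p_k/q_k = 4607/224
→ (4607, 224).  Check: 4607²=21224449, 423·224²=21224448, difference 1.
(x_2, y_2) = (4607·4607 + 423·224·224, 4607·224 + 224·4607) = (42448897, 2063936)

4607 224
42448897 2063936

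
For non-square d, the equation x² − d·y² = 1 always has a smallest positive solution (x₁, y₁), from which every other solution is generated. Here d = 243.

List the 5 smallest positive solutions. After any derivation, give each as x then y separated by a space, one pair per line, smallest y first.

√243 = [15; 1,1,2,3,15,3,2,1,1,30, …], period ℓ=10 (even) → k=9
i=0: a=15 ⇒ p=15, q=1
…
i=6: a=3 ⇒ p=12424, q=797
i=7: a=2 ⇒ p=28901, q=1854
i=8: a=1 ⇒ p=41325, q=2651
i=9: a=1 ⇒ p=70226, q=4505
(x₁, y₁) = (70226, 4505);  70226² − 243·4505² = 1 ✓
(70226+4505√243)^2 = 9863382151 + 632736260√243
(70226+4505√243)^3 = 1385331749802026 + 88869073185015√243
(70226+4505√243)^4 = 194572614913330773601 + 12481839066348990520√243
(70226+4505√243)^5 = 27328112908421802064005626 + 1753099260457979343330025√243

70226 4505
9863382151 632736260
1385331749802026 88869073185015
194572614913330773601 12481839066348990520
27328112908421802064005626 1753099260457979343330025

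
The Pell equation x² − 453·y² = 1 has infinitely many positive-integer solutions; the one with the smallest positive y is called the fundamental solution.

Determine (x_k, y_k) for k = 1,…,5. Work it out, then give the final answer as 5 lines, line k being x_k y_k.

1653751 77700
5469784740001 256992905400
18091323967121133751 850004548596233100
59837090203895614338960001 2811391744490881177810800
197911295523547060893371760093751 9298683817686228472822980388500

√453 = [21; 3,1,1,10,14,10,1,1,3,42, …], period ℓ=10 (even) → k=9
i=0: a=21 ⇒ p=21, q=1
…
i=2: a=1 ⇒ p=85, q=4
i=3: a=1 ⇒ p=149, q=7
i=4: a=10 ⇒ p=1575, q=74
…
i=8: a=1 ⇒ p=469329, q=22051
i=9: a=3 ⇒ p=1653751, q=77700
(x₁, y₁) = (1653751, 77700);  1653751² − 453·77700² = 1 ✓
n=2: (1653751,77700)∘(1653751,77700) = (1653751·1653751+453·77700·77700, 1653751·77700+77700·1653751) = (5469784740001,256992905400)
n=3: (5469784740001,256992905400)∘(1653751,77700) = (1653751·5469784740001+453·77700·256992905400, 1653751·256992905400+77700·5469784740001) = (18091323967121133751,850004548596233100)
n=4: (18091323967121133751,850004548596233100)∘(1653751,77700) = (1653751·18091323967121133751+453·77700·850004548596233100, 1653751·850004548596233100+77700·18091323967121133751) = (59837090203895614338960001,2811391744490881177810800)
n=5: (59837090203895614338960001,2811391744490881177810800)∘(1653751,77700) = (1653751·59837090203895614338960001+453·77700·2811391744490881177810800, 1653751·2811391744490881177810800+77700·59837090203895614338960001) = (197911295523547060893371760093751,9298683817686228472822980388500)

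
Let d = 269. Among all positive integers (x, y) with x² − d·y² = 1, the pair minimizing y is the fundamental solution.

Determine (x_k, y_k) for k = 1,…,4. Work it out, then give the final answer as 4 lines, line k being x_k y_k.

13449 820
361751201 22056360
9730383791049 593271970460
261727862849884801 15957829439376720

√269 → a₀=16, period (2,2,32); ℓ=3 odd so k=5
step 0: (16, 1)  from 16·(1,0) + (0,1)
step 1: (33, 2)  from 2·(16,1) + (1,0)
step 2: (82, 5)  from 2·(33,2) + (16,1)
step 3: (2657, 162)  from 32·(82,5) + (33,2)
step 4: (5396, 329)  from 2·(2657,162) + (82,5)
step 5: (13449, 820)  from 2·(5396,329) + (2657,162)
fundamental: x₁=13449, y₁=820  (since 180875601 − 269·672400 = 1)
n=2: (13449,820)∘(13449,820) = (13449·13449+269·820·820, 13449·820+820·13449) = (361751201,22056360)
n=3: (361751201,22056360)∘(13449,820) = (13449·361751201+269·820·22056360, 13449·22056360+820·361751201) = (9730383791049,593271970460)
n=4: (9730383791049,593271970460)∘(13449,820) = (13449·9730383791049+269·820·593271970460, 13449·593271970460+820·9730383791049) = (261727862849884801,15957829439376720)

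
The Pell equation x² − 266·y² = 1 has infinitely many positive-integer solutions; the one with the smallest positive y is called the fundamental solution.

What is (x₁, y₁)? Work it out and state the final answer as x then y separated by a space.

[16; 3,4,3,32] for √266; ℓ=4 ⇒ convergent index 3
i=0: a=16 ⇒ p=16, q=1
…
i=2: a=4 ⇒ p=212, q=13
i=3: a=3 ⇒ p=685, q=42
fundamental: x₁=685, y₁=42  (since 469225 − 266·1764 = 1)

685 42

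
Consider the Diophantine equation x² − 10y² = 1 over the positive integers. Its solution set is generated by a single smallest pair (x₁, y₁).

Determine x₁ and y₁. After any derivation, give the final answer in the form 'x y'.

19 6

d=10: √d = [3; 6] (ℓ=1, odd), read p_1/q_1
i=0: a=3 ⇒ p=3, q=1
i=1: a=6 ⇒ p=19, q=6
fundamental: x₁=19, y₁=6  (since 361 − 10·36 = 1)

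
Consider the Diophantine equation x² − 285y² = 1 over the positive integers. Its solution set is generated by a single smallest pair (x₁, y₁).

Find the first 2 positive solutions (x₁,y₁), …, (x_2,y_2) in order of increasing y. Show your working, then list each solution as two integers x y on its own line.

2431 144
11819521 700128

d=285: √d = [16; 1,7,2,7,1,32] (ℓ=6, even), read p_5/q_5
a_0=16:  p_0=16·1+0=16,  q_0=16·0+1=1
a_1=1:  p_1=1·16+1=17,  q_1=1·1+0=1
a_2=7:  p_2=7·17+16=135,  q_2=7·1+1=8
a_3=2:  p_3=2·135+17=287,  q_3=2·8+1=17
a_4=7:  p_4=7·287+135=2144,  q_4=7·17+8=127
a_5=1:  p_5=1·2144+287=2431,  q_5=1·127+17=144
fundamental: x₁=2431, y₁=144  (since 5909761 − 285·20736 = 1)
(2431+144√285)^2 = 11819521 + 700128√285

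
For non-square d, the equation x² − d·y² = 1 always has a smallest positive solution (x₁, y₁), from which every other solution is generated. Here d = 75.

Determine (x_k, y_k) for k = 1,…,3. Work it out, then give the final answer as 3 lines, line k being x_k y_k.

26 3
1351 156
70226 8109

[8; 1,1,1,16] for √75; ℓ=4 ⇒ convergent index 3
i=0: a=8 ⇒ p=8, q=1
i=1: a=1 ⇒ p=9, q=1
i=2: a=1 ⇒ p=17, q=2
i=3: a=1 ⇒ p=26, q=3
→ (26, 3).  Check: 26²=676, 75·3²=675, difference 1.
(26+3√75)^2 = 1351 + 156√75
(26+3√75)^3 = 70226 + 8109√75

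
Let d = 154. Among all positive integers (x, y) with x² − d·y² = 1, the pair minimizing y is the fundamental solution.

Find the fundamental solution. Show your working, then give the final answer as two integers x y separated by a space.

21295 1716

√154 → a₀=12, period (2,2,3,1,2,1,3,2,2,24); ℓ=10 even so k=9
step 0: (12, 1)  from 12·(1,0) + (0,1)
step 1: (25, 2)  from 2·(12,1) + (1,0)
step 2: (62, 5)  from 2·(25,2) + (12,1)
step 3: (211, 17)  from 3·(62,5) + (25,2)
…
step 5: (757, 61)  from 2·(273,22) + (211,17)
…
step 7: (3847, 310)  from 3·(1030,83) + (757,61)
step 8: (8724, 703)  from 2·(3847,310) + (1030,83)
step 9: (21295, 1716)  from 2·(8724,703) + (3847,310)
→ (21295, 1716).  Check: 21295²=453477025, 154·1716²=453477024, difference 1.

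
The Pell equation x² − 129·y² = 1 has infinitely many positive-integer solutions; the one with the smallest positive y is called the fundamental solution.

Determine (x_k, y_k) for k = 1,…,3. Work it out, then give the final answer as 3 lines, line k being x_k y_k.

16855 1484
568182049 50025640
19153416854935 1686364322916

d=129: √d = [11; 2,1,3,1,6,1,3,1,2,22] (ℓ=10, even), read p_9/q_9
a_0=11:  p_0=11·1+0=11,  q_0=11·0+1=1
…
a_2=1:  p_2=1·23+11=34,  q_2=1·2+1=3
a_3=3:  p_3=3·34+23=125,  q_3=3·3+2=11
a_4=1:  p_4=1·125+34=159,  q_4=1·11+3=14
…
a_7=3:  p_7=3·1238+1079=4793,  q_7=3·109+95=422
a_8=1:  p_8=1·4793+1238=6031,  q_8=1·422+109=531
a_9=2:  p_9=2·6031+4793=16855,  q_9=2·531+422=1484
(x₁, y₁) = (16855, 1484);  16855² − 129·1484² = 1 ✓
n=2: (16855,1484)∘(16855,1484) = (16855·16855+129·1484·1484, 16855·1484+1484·16855) = (568182049,50025640)
n=3: (568182049,50025640)∘(16855,1484) = (16855·568182049+129·1484·50025640, 16855·50025640+1484·568182049) = (19153416854935,1686364322916)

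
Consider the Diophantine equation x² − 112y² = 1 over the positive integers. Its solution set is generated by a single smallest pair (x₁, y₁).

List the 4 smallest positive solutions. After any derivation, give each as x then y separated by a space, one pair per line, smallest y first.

[10; 1,1,2,1,1,20] for √112; ℓ=6 ⇒ convergent index 5
i=0: a=10 ⇒ p=10, q=1
…
i=2: a=1 ⇒ p=21, q=2
…
i=4: a=1 ⇒ p=74, q=7
i=5: a=1 ⇒ p=127, q=12
fundamental: x₁=127, y₁=12  (since 16129 − 112·144 = 1)
k=2:  x_2 = 127·127+112·12·12 = 32257,  y_2 = 127·12+12·127 = 3048
k=3:  x_3 = 127·32257+112·12·3048 = 8193151,  y_3 = 127·3048+12·32257 = 774180
k=4:  x_4 = 127·8193151+112·12·774180 = 2081028097,  y_4 = 127·774180+12·8193151 = 196638672

127 12
32257 3048
8193151 774180
2081028097 196638672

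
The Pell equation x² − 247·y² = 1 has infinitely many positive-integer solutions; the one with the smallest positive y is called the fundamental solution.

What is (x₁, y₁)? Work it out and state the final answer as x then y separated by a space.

[15; 1,2,1,1,9,1,9,1,1,2,1,30] for √247; ℓ=12 ⇒ convergent index 11
k=0  a_k=15  p_k/q_k = 15/1
…
k=2  a_k=2  p_k/q_k = 47/3
k=3  a_k=1  p_k/q_k = 63/4
k=4  a_k=1  p_k/q_k = 110/7
k=5  a_k=9  p_k/q_k = 1053/67
k=6  a_k=1  p_k/q_k = 1163/74
k=7  a_k=9  p_k/q_k = 11520/733
…
k=9  a_k=1  p_k/q_k = 24203/1540
k=10  a_k=2  p_k/q_k = 61089/3887
k=11  a_k=1  p_k/q_k = 85292/5427
fundamental: x₁=85292, y₁=5427  (since 7274725264 − 247·29452329 = 1)

85292 5427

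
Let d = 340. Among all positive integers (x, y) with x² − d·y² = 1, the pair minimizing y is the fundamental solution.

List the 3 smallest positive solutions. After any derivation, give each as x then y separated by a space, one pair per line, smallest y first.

[18; 2,3,1,1,1,…,3,2,36] for √340; ℓ=14 ⇒ convergent index 13
k=0  a_k=18  p_k/q_k = 18/1
k=1  a_k=2  p_k/q_k = 37/2
k=2  a_k=3  p_k/q_k = 129/7
…
k=8  a_k=1  p_k/q_k = 7265/394
…
k=12  a_k=3  p_k/q_k = 125478/6805
k=13  a_k=2  p_k/q_k = 285769/15498
→ (285769, 15498).  Check: 285769²=81663921361, 340·15498²=81663921360, difference 1.
(x_2, y_2) = (285769·285769 + 340·15498·15498, 285769·15498 + 15498·285769) = (163327842721, 8857695924)
(x_3, y_3) = (285769·163327842721 + 340·15498·8857695924, 285769·8857695924 + 15498·163327842721) = (93348068572789129, 5062509812995614)

285769 15498
163327842721 8857695924
93348068572789129 5062509812995614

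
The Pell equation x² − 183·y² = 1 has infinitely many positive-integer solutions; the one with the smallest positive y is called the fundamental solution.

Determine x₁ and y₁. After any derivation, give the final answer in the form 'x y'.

487 36

[13; 1,1,8,1,1,26] for √183; ℓ=6 ⇒ convergent index 5
i=0: a=13 ⇒ p=13, q=1
i=1: a=1 ⇒ p=14, q=1
i=2: a=1 ⇒ p=27, q=2
…
i=4: a=1 ⇒ p=257, q=19
i=5: a=1 ⇒ p=487, q=36
fundamental: x₁=487, y₁=36  (since 237169 − 183·1296 = 1)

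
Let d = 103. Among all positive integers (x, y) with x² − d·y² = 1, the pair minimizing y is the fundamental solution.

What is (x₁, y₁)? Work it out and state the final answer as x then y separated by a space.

227528 22419

d=103: √d = [10; 6,1,2,1,1,9,1,1,2,1,6,20] (ℓ=12, even), read p_11/q_11
k=0  a_k=10  p_k/q_k = 10/1
k=1  a_k=6  p_k/q_k = 61/6
…
k=3  a_k=2  p_k/q_k = 203/20
k=4  a_k=1  p_k/q_k = 274/27
k=5  a_k=1  p_k/q_k = 477/47
…
k=8  a_k=1  p_k/q_k = 9611/947
…
k=10  a_k=1  p_k/q_k = 33877/3338
k=11  a_k=6  p_k/q_k = 227528/22419
fundamental: x₁=227528, y₁=22419  (since 51768990784 − 103·502611561 = 1)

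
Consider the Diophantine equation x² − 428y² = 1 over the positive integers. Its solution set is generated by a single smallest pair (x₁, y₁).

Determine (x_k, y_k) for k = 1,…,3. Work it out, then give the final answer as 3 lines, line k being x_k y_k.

1850887 89466
6851565373537 331182912684
25362946559057703751 1225964295417811950

√428 = [20; 1,2,4,1,5,10,5,1,4,2,1,40, …], period ℓ=12 (even) → k=11
i=0: a=20 ⇒ p=20, q=1
…
i=2: a=2 ⇒ p=62, q=3
i=3: a=4 ⇒ p=269, q=13
i=4: a=1 ⇒ p=331, q=16
…
i=6: a=10 ⇒ p=19571, q=946
i=7: a=5 ⇒ p=99779, q=4823
i=8: a=1 ⇒ p=119350, q=5769
…
i=10: a=2 ⇒ p=1273708, q=61567
i=11: a=1 ⇒ p=1850887, q=89466
fundamental: x₁=1850887, y₁=89466  (since 3425782686769 − 428·8004165156 = 1)
k=2:  x_2 = 1850887·1850887+428·89466·89466 = 6851565373537,  y_2 = 1850887·89466+89466·1850887 = 331182912684
k=3:  x_3 = 1850887·6851565373537+428·89466·331182912684 = 25362946559057703751,  y_3 = 1850887·331182912684+89466·6851565373537 = 1225964295417811950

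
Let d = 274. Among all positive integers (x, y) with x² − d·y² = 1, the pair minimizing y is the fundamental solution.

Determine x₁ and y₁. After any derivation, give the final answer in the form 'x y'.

[16; 1,1,4,4,1,1,32] for √274; ℓ=7 ⇒ convergent index 13
step 0: (16, 1)  from 16·(1,0) + (0,1)
step 1: (17, 1)  from 1·(16,1) + (1,0)
…
step 4: (629, 38)  from 4·(149,9) + (33,2)
step 5: (778, 47)  from 1·(629,38) + (149,9)
step 6: (1407, 85)  from 1·(778,47) + (629,38)
step 7: (45802, 2767)  from 32·(1407,85) + (778,47)
step 8: (47209, 2852)  from 1·(45802,2767) + (1407,85)
…
step 10: (419253, 25328)  from 4·(93011,5619) + (47209,2852)
step 11: (1770023, 106931)  from 4·(419253,25328) + (93011,5619)
step 12: (2189276, 132259)  from 1·(1770023,106931) + (419253,25328)
step 13: (3959299, 239190)  from 1·(2189276,132259) + (1770023,106931)
→ (3959299, 239190).  Check: 3959299²=15676048571401, 274·239190²=15676048571400, difference 1.

3959299 239190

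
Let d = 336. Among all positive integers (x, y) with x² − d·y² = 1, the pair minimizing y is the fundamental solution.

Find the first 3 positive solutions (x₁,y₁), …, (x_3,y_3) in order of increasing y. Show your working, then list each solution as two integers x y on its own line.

[18; 3,36] for √336; ℓ=2 ⇒ convergent index 1
i=0: a=18 ⇒ p=18, q=1
i=1: a=3 ⇒ p=55, q=3
(x₁, y₁) = (55, 3);  55² − 336·3² = 1 ✓
(x_2, y_2) = (55·55 + 336·3·3, 55·3 + 3·55) = (6049, 330)
(x_3, y_3) = (55·6049 + 336·3·330, 55·330 + 3·6049) = (665335, 36297)

55 3
6049 330
665335 36297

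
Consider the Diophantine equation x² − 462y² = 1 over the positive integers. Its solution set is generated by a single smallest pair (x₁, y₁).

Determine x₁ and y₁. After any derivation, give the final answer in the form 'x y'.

√462 → a₀=21, period (2,42); ℓ=2 even so k=1
step 0: (21, 1)  from 21·(1,0) + (0,1)
step 1: (43, 2)  from 2·(21,1) + (1,0)
(x₁, y₁) = (43, 2);  43² − 462·2² = 1 ✓

43 2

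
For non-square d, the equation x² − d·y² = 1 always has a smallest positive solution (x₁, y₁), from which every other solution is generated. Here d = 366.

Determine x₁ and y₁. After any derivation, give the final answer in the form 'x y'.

√366 = [19; 7,1,1,1,2,12,2,1,1,1,7,38, …], period ℓ=12 (even) → k=11
step 0: (19, 1)  from 19·(1,0) + (0,1)
step 1: (134, 7)  from 7·(19,1) + (1,0)
step 2: (153, 8)  from 1·(134,7) + (19,1)
step 3: (287, 15)  from 1·(153,8) + (134,7)
step 4: (440, 23)  from 1·(287,15) + (153,8)
…
step 6: (14444, 755)  from 12·(1167,61) + (440,23)
step 7: (30055, 1571)  from 2·(14444,755) + (1167,61)
…
step 9: (74554, 3897)  from 1·(44499,2326) + (30055,1571)
step 10: (119053, 6223)  from 1·(74554,3897) + (44499,2326)
step 11: (907925, 47458)  from 7·(119053,6223) + (74554,3897)
→ (907925, 47458).  Check: 907925²=824327805625, 366·47458²=824327805624, difference 1.

907925 47458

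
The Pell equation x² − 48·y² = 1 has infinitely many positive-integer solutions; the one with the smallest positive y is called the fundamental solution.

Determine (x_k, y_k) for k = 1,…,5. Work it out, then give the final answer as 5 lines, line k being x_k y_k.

√48 → a₀=6, period (1,12); ℓ=2 even so k=1
a_0=6:  p_0=6·1+0=6,  q_0=6·0+1=1
a_1=1:  p_1=1·6+1=7,  q_1=1·1+0=1
→ (7, 1).  Check: 7²=49, 48·1²=48, difference 1.
k=2:  x_2 = 7·7+48·1·1 = 97,  y_2 = 7·1+1·7 = 14
k=3:  x_3 = 7·97+48·1·14 = 1351,  y_3 = 7·14+1·97 = 195
k=4:  x_4 = 7·1351+48·1·195 = 18817,  y_4 = 7·195+1·1351 = 2716
k=5:  x_5 = 7·18817+48·1·2716 = 262087,  y_5 = 7·2716+1·18817 = 37829

7 1
97 14
1351 195
18817 2716
262087 37829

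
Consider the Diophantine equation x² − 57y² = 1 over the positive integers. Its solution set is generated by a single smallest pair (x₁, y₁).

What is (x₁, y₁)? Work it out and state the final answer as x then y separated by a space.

151 20

d=57: √d = [7; 1,1,4,1,1,14] (ℓ=6, even), read p_5/q_5
k=0  a_k=7  p_k/q_k = 7/1
…
k=2  a_k=1  p_k/q_k = 15/2
…
k=4  a_k=1  p_k/q_k = 83/11
k=5  a_k=1  p_k/q_k = 151/20
fundamental: x₁=151, y₁=20  (since 22801 − 57·400 = 1)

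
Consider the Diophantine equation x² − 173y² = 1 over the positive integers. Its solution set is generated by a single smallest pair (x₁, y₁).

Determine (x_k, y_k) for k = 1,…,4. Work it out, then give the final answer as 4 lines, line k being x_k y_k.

2499849 190060
12498490045601 950242601880
62488675684008728649 4750926036134042180
312424506839974574118902401 23753195401006348176659760

d=173: √d = [13; 6,1,1,6,26] (ℓ=5, odd), read p_9/q_9
step 0: (13, 1)  from 13·(1,0) + (0,1)
…
step 2: (92, 7)  from 1·(79,6) + (13,1)
…
step 6: (176552, 13423)  from 6·(29239,2223) + (1118,85)
…
step 8: (382343, 29069)  from 1·(205791,15646) + (176552,13423)
step 9: (2499849, 190060)  from 6·(382343,29069) + (205791,15646)
(x₁, y₁) = (2499849, 190060);  2499849² − 173·190060² = 1 ✓
k=2:  x_2 = 2499849·2499849+173·190060·190060 = 12498490045601,  y_2 = 2499849·190060+190060·2499849 = 950242601880
k=3:  x_3 = 2499849·12498490045601+173·190060·950242601880 = 62488675684008728649,  y_3 = 2499849·950242601880+190060·12498490045601 = 4750926036134042180
k=4:  x_4 = 2499849·62488675684008728649+173·190060·4750926036134042180 = 312424506839974574118902401,  y_4 = 2499849·4750926036134042180+190060·62488675684008728649 = 23753195401006348176659760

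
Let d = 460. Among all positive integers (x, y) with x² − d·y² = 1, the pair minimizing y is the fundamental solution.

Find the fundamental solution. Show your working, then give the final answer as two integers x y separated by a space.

2535751 118230

d=460: √d = [21; 2,4,3,1,2,10,2,1,3,4,2,42] (ℓ=12, even), read p_11/q_11
a_0=21:  p_0=21·1+0=21,  q_0=21·0+1=1
…
a_4=1:  p_4=1·622+193=815,  q_4=1·29+9=38
…
a_7=2:  p_7=2·23335+2252=48922,  q_7=2·1088+105=2281
a_8=1:  p_8=1·48922+23335=72257,  q_8=1·2281+1088=3369
a_9=3:  p_9=3·72257+48922=265693,  q_9=3·3369+2281=12388
a_10=4:  p_10=4·265693+72257=1135029,  q_10=4·12388+3369=52921
a_11=2:  p_11=2·1135029+265693=2535751,  q_11=2·52921+12388=118230
(x₁, y₁) = (2535751, 118230);  2535751² − 460·118230² = 1 ✓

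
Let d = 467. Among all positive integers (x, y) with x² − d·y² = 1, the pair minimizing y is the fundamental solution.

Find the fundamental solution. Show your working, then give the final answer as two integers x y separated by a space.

1625626 75225

√467 → a₀=21, period (1,1,1,1,3,…,1,1,42); ℓ=14 even so k=13
k=0  a_k=21  p_k/q_k = 21/1
k=1  a_k=1  p_k/q_k = 22/1
k=2  a_k=1  p_k/q_k = 43/2
k=3  a_k=1  p_k/q_k = 65/3
…
k=5  a_k=3  p_k/q_k = 389/18
k=6  a_k=3  p_k/q_k = 1275/59
…
k=12  a_k=1  p_k/q_k = 991929/45901
k=13  a_k=1  p_k/q_k = 1625626/75225
(x₁, y₁) = (1625626, 75225);  1625626² − 467·75225² = 1 ✓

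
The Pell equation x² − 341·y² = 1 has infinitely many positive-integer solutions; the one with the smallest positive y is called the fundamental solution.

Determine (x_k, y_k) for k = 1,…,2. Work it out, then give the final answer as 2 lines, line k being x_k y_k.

d=341: √d = [18; 2,6,1,8,2,…,6,2,36] (ℓ=14, even), read p_13/q_13
i=0: a=18 ⇒ p=18, q=1
i=1: a=2 ⇒ p=37, q=2
i=2: a=6 ⇒ p=240, q=13
i=3: a=1 ⇒ p=277, q=15
…
i=5: a=2 ⇒ p=5189, q=281
i=6: a=1 ⇒ p=7645, q=414
i=7: a=2 ⇒ p=20479, q=1109
i=8: a=1 ⇒ p=28124, q=1523
…
i=11: a=1 ⇒ p=718667, q=38918
i=12: a=6 ⇒ p=4953942, q=268271
i=13: a=2 ⇒ p=10626551, q=575460
(x₁, y₁) = (10626551, 575460);  10626551² − 341·575460² = 1 ✓
k=2:  x_2 = 10626551·10626551+341·575460·575460 = 225847172311201,  y_2 = 10626551·575460+575460·10626551 = 12230310076920

10626551 575460
225847172311201 12230310076920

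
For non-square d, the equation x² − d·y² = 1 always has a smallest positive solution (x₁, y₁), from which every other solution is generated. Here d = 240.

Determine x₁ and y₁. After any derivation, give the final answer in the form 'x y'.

31 2

d=240: √d = [15; 2,30] (ℓ=2, even), read p_1/q_1
i=0: a=15 ⇒ p=15, q=1
i=1: a=2 ⇒ p=31, q=2
fundamental: x₁=31, y₁=2  (since 961 − 240·4 = 1)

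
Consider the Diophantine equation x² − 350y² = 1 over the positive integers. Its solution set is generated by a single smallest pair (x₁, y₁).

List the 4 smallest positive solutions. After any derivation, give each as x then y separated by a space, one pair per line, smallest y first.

d=350: √d = [18; 1,2,2,2,1,36] (ℓ=6, even), read p_5/q_5
i=0: a=18 ⇒ p=18, q=1
i=1: a=1 ⇒ p=19, q=1
i=2: a=2 ⇒ p=56, q=3
i=3: a=2 ⇒ p=131, q=7
i=4: a=2 ⇒ p=318, q=17
i=5: a=1 ⇒ p=449, q=24
→ (449, 24).  Check: 449²=201601, 350·24²=201600, difference 1.
(x_2, y_2) = (449·449 + 350·24·24, 449·24 + 24·449) = (403201, 21552)
(x_3, y_3) = (449·403201 + 350·24·21552, 449·21552 + 24·403201) = (362074049, 19353672)
(x_4, y_4) = (449·362074049 + 350·24·19353672, 449·19353672 + 24·362074049) = (325142092801, 17379575904)

449 24
403201 21552
362074049 19353672
325142092801 17379575904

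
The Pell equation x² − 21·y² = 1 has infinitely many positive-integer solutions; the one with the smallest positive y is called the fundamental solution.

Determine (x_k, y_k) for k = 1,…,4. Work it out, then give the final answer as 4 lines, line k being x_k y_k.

55 12
6049 1320
665335 145188
73180801 15969360

√21 → a₀=4, period (1,1,2,1,1,8); ℓ=6 even so k=5
i=0: a=4 ⇒ p=4, q=1
…
i=2: a=1 ⇒ p=9, q=2
…
i=4: a=1 ⇒ p=32, q=7
i=5: a=1 ⇒ p=55, q=12
→ (55, 12).  Check: 55²=3025, 21·12²=3024, difference 1.
(x_2, y_2) = (55·55 + 21·12·12, 55·12 + 12·55) = (6049, 1320)
(x_3, y_3) = (55·6049 + 21·12·1320, 55·1320 + 12·6049) = (665335, 145188)
(x_4, y_4) = (55·665335 + 21·12·145188, 55·145188 + 12·665335) = (73180801, 15969360)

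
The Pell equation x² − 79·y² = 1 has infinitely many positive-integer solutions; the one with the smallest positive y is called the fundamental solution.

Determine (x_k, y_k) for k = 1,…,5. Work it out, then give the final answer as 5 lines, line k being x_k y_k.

d=79: √d = [8; 1,7,1,16] (ℓ=4, even), read p_3/q_3
k=0  a_k=8  p_k/q_k = 8/1
k=1  a_k=1  p_k/q_k = 9/1
k=2  a_k=7  p_k/q_k = 71/8
k=3  a_k=1  p_k/q_k = 80/9
(x₁, y₁) = (80, 9);  80² − 79·9² = 1 ✓
n=2: (80,9)∘(80,9) = (80·80+79·9·9, 80·9+9·80) = (12799,1440)
n=3: (12799,1440)∘(80,9) = (80·12799+79·9·1440, 80·1440+9·12799) = (2047760,230391)
n=4: (2047760,230391)∘(80,9) = (80·2047760+79·9·230391, 80·230391+9·2047760) = (327628801,36861120)
n=5: (327628801,36861120)∘(80,9) = (80·327628801+79·9·36861120, 80·36861120+9·327628801) = (52418560400,5897548809)

80 9
12799 1440
2047760 230391
327628801 36861120
52418560400 5897548809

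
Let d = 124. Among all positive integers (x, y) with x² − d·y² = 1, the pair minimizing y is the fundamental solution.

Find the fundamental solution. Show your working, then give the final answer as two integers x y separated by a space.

4620799 414960

d=124: √d = [11; 7,2,1,1,1,…,2,7,22] (ℓ=16, even), read p_15/q_15
i=0: a=11 ⇒ p=11, q=1
i=1: a=7 ⇒ p=78, q=7
…
i=3: a=1 ⇒ p=245, q=22
i=4: a=1 ⇒ p=412, q=37
…
i=6: a=3 ⇒ p=2383, q=214
i=7: a=1 ⇒ p=3040, q=273
…
i=11: a=1 ⇒ p=84875, q=7622
…
i=13: a=1 ⇒ p=237042, q=21287
i=14: a=2 ⇒ p=626251, q=56239
i=15: a=7 ⇒ p=4620799, q=414960
fundamental: x₁=4620799, y₁=414960  (since 21351783398401 − 124·172191801600 = 1)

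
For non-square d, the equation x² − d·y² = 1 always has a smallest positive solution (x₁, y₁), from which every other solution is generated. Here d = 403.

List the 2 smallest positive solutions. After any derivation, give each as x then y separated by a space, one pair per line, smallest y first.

√403 = [20; 13,2,1,3,1,3,1,2,13,40, …], period ℓ=10 (even) → k=9
step 0: (20, 1)  from 20·(1,0) + (0,1)
…
step 3: (803, 40)  from 1·(542,27) + (261,13)
step 4: (2951, 147)  from 3·(803,40) + (542,27)
…
step 6: (14213, 708)  from 3·(3754,187) + (2951,147)
…
step 8: (50147, 2498)  from 2·(17967,895) + (14213,708)
step 9: (669878, 33369)  from 13·(50147,2498) + (17967,895)
(x₁, y₁) = (669878, 33369);  669878² − 403·33369² = 1 ✓
(669878+33369√403)^2 = 897473069767 + 44706317964√403

669878 33369
897473069767 44706317964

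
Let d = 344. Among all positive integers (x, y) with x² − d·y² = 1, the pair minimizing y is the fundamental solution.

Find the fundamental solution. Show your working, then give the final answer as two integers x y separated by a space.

d=344: √d = [18; 1,1,4,1,3,1,4,1,1,36] (ℓ=10, even), read p_9/q_9
a_0=18:  p_0=18·1+0=18,  q_0=18·0+1=1
a_1=1:  p_1=1·18+1=19,  q_1=1·1+0=1
a_2=1:  p_2=1·19+18=37,  q_2=1·1+1=2
…
a_4=1:  p_4=1·167+37=204,  q_4=1·9+2=11
a_5=3:  p_5=3·204+167=779,  q_5=3·11+9=42
a_6=1:  p_6=1·779+204=983,  q_6=1·42+11=53
a_7=4:  p_7=4·983+779=4711,  q_7=4·53+42=254
a_8=1:  p_8=1·4711+983=5694,  q_8=1·254+53=307
a_9=1:  p_9=1·5694+4711=10405,  q_9=1·307+254=561
→ (10405, 561).  Check: 10405²=108264025, 344·561²=108264024, difference 1.

10405 561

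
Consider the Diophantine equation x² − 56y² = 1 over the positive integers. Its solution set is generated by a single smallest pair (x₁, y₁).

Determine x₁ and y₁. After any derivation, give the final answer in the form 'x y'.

√56 = [7; 2,14, …], period ℓ=2 (even) → k=1
step 0: (7, 1)  from 7·(1,0) + (0,1)
step 1: (15, 2)  from 2·(7,1) + (1,0)
(x₁, y₁) = (15, 2);  15² − 56·2² = 1 ✓

15 2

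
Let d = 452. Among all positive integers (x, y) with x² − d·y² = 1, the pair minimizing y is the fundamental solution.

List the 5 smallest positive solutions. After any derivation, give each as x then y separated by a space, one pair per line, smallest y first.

1204353 56648
2900932297217 136448377488
6987493029899166849 328664025545553880
16830816386073401651890177 791655010315592455701792
40540488414026331506287881514113 1906864173276900777578095047272

√452 = [21; 3,1,5,3,10,3,5,1,3,42, …], period ℓ=10 (even) → k=9
k=0  a_k=21  p_k/q_k = 21/1
…
k=2  a_k=1  p_k/q_k = 85/4
k=3  a_k=5  p_k/q_k = 489/23
k=4  a_k=3  p_k/q_k = 1552/73
…
k=6  a_k=3  p_k/q_k = 49579/2332
…
k=8  a_k=1  p_k/q_k = 313483/14745
k=9  a_k=3  p_k/q_k = 1204353/56648
(x₁, y₁) = (1204353, 56648);  1204353² − 452·56648² = 1 ✓
(1204353+56648√452)^2 = 2900932297217 + 136448377488√452
(1204353+56648√452)^3 = 6987493029899166849 + 328664025545553880√452
(1204353+56648√452)^4 = 16830816386073401651890177 + 791655010315592455701792√452
(1204353+56648√452)^5 = 40540488414026331506287881514113 + 1906864173276900777578095047272√452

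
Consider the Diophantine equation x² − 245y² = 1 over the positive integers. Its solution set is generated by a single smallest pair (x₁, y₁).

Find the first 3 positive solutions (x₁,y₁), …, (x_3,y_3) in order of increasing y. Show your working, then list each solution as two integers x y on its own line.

d=245: √d = [15; 1,1,1,7,6,7,1,1,1,30] (ℓ=10, even), read p_9/q_9
step 0: (15, 1)  from 15·(1,0) + (0,1)
…
step 2: (31, 2)  from 1·(16,1) + (15,1)
…
step 7: (18016, 1151)  from 1·(15809,1010) + (2207,141)
step 8: (33825, 2161)  from 1·(18016,1151) + (15809,1010)
step 9: (51841, 3312)  from 1·(33825,2161) + (18016,1151)
fundamental: x₁=51841, y₁=3312  (since 2687489281 − 245·10969344 = 1)
(x_2, y_2) = (51841·51841 + 245·3312·3312, 51841·3312 + 3312·51841) = (5374978561, 343394784)
(x_3, y_3) = (51841·5374978561 + 245·3312·343394784, 51841·343394784 + 3312·5374978561) = (557288527109761, 35603857991376)

51841 3312
5374978561 343394784
557288527109761 35603857991376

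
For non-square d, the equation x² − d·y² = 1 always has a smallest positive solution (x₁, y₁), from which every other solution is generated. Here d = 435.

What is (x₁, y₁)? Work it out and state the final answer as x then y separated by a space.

146 7

√435 → a₀=20, period (1,5,1,40); ℓ=4 even so k=3
i=0: a=20 ⇒ p=20, q=1
i=1: a=1 ⇒ p=21, q=1
i=2: a=5 ⇒ p=125, q=6
i=3: a=1 ⇒ p=146, q=7
fundamental: x₁=146, y₁=7  (since 21316 − 435·49 = 1)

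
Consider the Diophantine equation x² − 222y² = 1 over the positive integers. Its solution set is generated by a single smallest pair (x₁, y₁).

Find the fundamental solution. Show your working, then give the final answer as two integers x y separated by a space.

149 10

√222 = [14; 1,8,1,28, …], period ℓ=4 (even) → k=3
k=0  a_k=14  p_k/q_k = 14/1
k=1  a_k=1  p_k/q_k = 15/1
k=2  a_k=8  p_k/q_k = 134/9
k=3  a_k=1  p_k/q_k = 149/10
fundamental: x₁=149, y₁=10  (since 22201 − 222·100 = 1)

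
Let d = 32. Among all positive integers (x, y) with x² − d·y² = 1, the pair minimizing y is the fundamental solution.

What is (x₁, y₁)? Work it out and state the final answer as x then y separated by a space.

17 3

√32 = [5; 1,1,1,10, …], period ℓ=4 (even) → k=3
k=0  a_k=5  p_k/q_k = 5/1
…
k=2  a_k=1  p_k/q_k = 11/2
k=3  a_k=1  p_k/q_k = 17/3
→ (17, 3).  Check: 17²=289, 32·3²=288, difference 1.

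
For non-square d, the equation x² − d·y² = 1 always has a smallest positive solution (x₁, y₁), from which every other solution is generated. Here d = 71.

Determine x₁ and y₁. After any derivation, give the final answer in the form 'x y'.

3480 413

d=71: √d = [8; 2,2,1,7,1,2,2,16] (ℓ=8, even), read p_7/q_7
k=0  a_k=8  p_k/q_k = 8/1
k=1  a_k=2  p_k/q_k = 17/2
k=2  a_k=2  p_k/q_k = 42/5
k=3  a_k=1  p_k/q_k = 59/7
k=4  a_k=7  p_k/q_k = 455/54
k=5  a_k=1  p_k/q_k = 514/61
k=6  a_k=2  p_k/q_k = 1483/176
k=7  a_k=2  p_k/q_k = 3480/413
(x₁, y₁) = (3480, 413);  3480² − 71·413² = 1 ✓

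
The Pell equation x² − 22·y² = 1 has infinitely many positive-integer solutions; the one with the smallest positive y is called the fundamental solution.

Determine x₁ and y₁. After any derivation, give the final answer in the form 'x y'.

√22 = [4; 1,2,4,2,1,8, …], period ℓ=6 (even) → k=5
i=0: a=4 ⇒ p=4, q=1
i=1: a=1 ⇒ p=5, q=1
…
i=3: a=4 ⇒ p=61, q=13
i=4: a=2 ⇒ p=136, q=29
i=5: a=1 ⇒ p=197, q=42
(x₁, y₁) = (197, 42);  197² − 22·42² = 1 ✓

197 42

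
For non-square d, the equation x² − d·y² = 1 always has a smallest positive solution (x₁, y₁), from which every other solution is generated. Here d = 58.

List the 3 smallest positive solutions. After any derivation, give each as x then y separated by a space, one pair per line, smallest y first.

19603 2574
768555217 100916244
30131975818099 3956522259690

d=58: √d = [7; 1,1,1,1,1,1,14] (ℓ=7, odd), read p_13/q_13
i=0: a=7 ⇒ p=7, q=1
i=1: a=1 ⇒ p=8, q=1
…
i=5: a=1 ⇒ p=61, q=8
…
i=7: a=14 ⇒ p=1447, q=190
…
i=9: a=1 ⇒ p=2993, q=393
i=10: a=1 ⇒ p=4539, q=596
i=11: a=1 ⇒ p=7532, q=989
i=12: a=1 ⇒ p=12071, q=1585
i=13: a=1 ⇒ p=19603, q=2574
→ (19603, 2574).  Check: 19603²=384277609, 58·2574²=384277608, difference 1.
(x_2, y_2) = (19603·19603 + 58·2574·2574, 19603·2574 + 2574·19603) = (768555217, 100916244)
(x_3, y_3) = (19603·768555217 + 58·2574·100916244, 19603·100916244 + 2574·768555217) = (30131975818099, 3956522259690)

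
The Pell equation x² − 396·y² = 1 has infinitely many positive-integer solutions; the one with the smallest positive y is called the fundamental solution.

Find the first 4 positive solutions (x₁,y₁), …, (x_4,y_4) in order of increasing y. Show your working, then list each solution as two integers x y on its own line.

d=396: √d = [19; 1,8,1,38] (ℓ=4, even), read p_3/q_3
k=0  a_k=19  p_k/q_k = 19/1
k=1  a_k=1  p_k/q_k = 20/1
k=2  a_k=8  p_k/q_k = 179/9
k=3  a_k=1  p_k/q_k = 199/10
(x₁, y₁) = (199, 10);  199² − 396·10² = 1 ✓
(x_2, y_2) = (199·199 + 396·10·10, 199·10 + 10·199) = (79201, 3980)
(x_3, y_3) = (199·79201 + 396·10·3980, 199·3980 + 10·79201) = (31521799, 1584030)
(x_4, y_4) = (199·31521799 + 396·10·1584030, 199·1584030 + 10·31521799) = (12545596801, 630439960)

199 10
79201 3980
31521799 1584030
12545596801 630439960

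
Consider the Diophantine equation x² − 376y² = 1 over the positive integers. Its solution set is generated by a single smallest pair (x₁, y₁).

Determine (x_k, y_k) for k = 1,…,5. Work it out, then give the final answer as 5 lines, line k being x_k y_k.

d=376: √d = [19; 2,1,1,3,1,…,1,2,38] (ℓ=16, even), read p_15/q_15
a_0=19:  p_0=19·1+0=19,  q_0=19·0+1=1
…
a_2=1:  p_2=1·39+19=58,  q_2=1·2+1=3
…
a_8=4:  p_8=4·2928+1241=12953,  q_8=4·151+64=668
…
a_13=1:  p_13=1·368986+99455=468441,  q_13=1·19029+5129=24158
a_14=1:  p_14=1·468441+368986=837427,  q_14=1·24158+19029=43187
a_15=2:  p_15=2·837427+468441=2143295,  q_15=2·43187+24158=110532
(x₁, y₁) = (2143295, 110532);  2143295² − 376·110532² = 1 ✓
k=2:  x_2 = 2143295·2143295+376·110532·110532 = 9187426914049,  y_2 = 2143295·110532+110532·2143295 = 473805365880
k=3:  x_3 = 2143295·9187426914049+376·110532·473805365880 = 39382732335491159615,  y_3 = 2143295·473805365880+110532·9187426914049 = 2031009343327438668
k=4:  x_4 = 2143295·39382732335491159615+376·110532·2031009343327438668 = 168817626601983862467148801,  y_4 = 2143295·2031009343327438668+110532·39382732335491159615 = 8706104341013491514496240
k=5:  x_5 = 2143295·168817626601983862467148801+376·110532·8706104341013491514496240 = 723651950015758622280719887718975,  y_5 = 2143295·8706104341013491514496240+110532·168817626601983862467148801 = 37319499807142991581781109982932

2143295 110532
9187426914049 473805365880
39382732335491159615 2031009343327438668
168817626601983862467148801 8706104341013491514496240
723651950015758622280719887718975 37319499807142991581781109982932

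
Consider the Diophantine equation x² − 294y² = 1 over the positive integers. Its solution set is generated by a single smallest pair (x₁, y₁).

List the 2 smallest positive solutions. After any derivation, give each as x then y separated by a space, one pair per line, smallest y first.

4801 280
46099201 2688560

d=294: √d = [17; 6,1,4,1,6,34] (ℓ=6, even), read p_5/q_5
i=0: a=17 ⇒ p=17, q=1
i=1: a=6 ⇒ p=103, q=6
i=2: a=1 ⇒ p=120, q=7
…
i=4: a=1 ⇒ p=703, q=41
i=5: a=6 ⇒ p=4801, q=280
(x₁, y₁) = (4801, 280);  4801² − 294·280² = 1 ✓
n=2: (4801,280)∘(4801,280) = (4801·4801+294·280·280, 4801·280+280·4801) = (46099201,2688560)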